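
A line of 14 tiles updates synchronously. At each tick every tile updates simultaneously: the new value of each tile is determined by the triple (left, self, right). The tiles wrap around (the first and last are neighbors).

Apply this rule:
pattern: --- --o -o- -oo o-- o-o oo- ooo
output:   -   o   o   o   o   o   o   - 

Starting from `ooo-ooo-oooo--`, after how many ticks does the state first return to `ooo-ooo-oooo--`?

o-ooo-ooo--ooo
ooo-ooo-oooo--

2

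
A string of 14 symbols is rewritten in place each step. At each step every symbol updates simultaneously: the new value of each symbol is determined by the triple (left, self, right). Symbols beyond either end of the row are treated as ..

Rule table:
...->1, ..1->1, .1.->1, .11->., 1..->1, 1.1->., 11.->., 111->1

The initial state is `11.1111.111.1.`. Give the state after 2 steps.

step 1: ....11...1..11
step 2: 1111..111111..

1111..111111..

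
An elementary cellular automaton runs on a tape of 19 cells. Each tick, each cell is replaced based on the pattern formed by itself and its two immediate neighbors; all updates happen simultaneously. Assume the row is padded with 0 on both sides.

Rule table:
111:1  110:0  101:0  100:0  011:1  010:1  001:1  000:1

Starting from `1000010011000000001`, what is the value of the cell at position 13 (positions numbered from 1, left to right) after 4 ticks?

1

1011110110011111111
1011100100111111110
1011001101111111100
1010011001111111001
position 13 holds 1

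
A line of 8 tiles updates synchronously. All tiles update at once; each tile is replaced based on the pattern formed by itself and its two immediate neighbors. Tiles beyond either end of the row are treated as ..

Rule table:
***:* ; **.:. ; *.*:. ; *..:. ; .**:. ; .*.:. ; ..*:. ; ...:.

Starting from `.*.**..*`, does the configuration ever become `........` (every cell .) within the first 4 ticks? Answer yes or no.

........
all cells are . at tick 1

yes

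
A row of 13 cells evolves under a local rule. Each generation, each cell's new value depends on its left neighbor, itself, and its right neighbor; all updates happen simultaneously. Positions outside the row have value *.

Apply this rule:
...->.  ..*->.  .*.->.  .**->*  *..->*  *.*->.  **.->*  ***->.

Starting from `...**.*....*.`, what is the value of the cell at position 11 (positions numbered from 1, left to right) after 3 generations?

.

*..**..*.....
**.***..*....
.*.*.**..*...
position 11 holds .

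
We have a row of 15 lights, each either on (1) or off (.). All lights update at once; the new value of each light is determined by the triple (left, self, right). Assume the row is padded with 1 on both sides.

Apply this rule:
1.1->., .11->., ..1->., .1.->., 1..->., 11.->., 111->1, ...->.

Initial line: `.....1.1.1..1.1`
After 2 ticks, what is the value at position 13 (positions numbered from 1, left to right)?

.

tick 1: ...............
tick 2: ...............
position 13 holds .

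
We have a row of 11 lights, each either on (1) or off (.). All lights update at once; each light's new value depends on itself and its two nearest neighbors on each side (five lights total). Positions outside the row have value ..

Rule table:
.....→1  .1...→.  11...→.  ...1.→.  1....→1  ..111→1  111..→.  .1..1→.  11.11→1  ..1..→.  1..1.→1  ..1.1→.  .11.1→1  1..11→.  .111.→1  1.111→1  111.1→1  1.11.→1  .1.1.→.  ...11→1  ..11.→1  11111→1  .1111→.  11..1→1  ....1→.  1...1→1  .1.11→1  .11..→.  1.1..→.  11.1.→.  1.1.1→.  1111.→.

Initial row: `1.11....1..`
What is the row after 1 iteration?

.11..1....1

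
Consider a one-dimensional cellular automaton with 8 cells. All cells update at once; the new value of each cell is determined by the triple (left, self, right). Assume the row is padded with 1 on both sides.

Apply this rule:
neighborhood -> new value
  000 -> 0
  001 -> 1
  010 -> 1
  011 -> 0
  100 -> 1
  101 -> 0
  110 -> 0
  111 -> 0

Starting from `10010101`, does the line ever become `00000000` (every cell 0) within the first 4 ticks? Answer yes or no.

no

01110100
00000111
10001000
01011101
tick 4 is 01011101, still not uniform 0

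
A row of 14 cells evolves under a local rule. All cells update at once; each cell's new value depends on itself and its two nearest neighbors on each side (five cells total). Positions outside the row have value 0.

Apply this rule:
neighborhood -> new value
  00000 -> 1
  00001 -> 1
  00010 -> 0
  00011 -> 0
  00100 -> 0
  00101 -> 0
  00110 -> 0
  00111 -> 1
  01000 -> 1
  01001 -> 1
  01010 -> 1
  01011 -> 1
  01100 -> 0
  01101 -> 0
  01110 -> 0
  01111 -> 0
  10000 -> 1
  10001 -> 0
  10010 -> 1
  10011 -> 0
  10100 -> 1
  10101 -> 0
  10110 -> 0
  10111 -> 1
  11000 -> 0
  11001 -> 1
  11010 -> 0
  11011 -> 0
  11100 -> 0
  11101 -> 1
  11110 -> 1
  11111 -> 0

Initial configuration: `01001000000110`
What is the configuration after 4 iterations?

iteration 1: 00110111110000
iteration 2: 10000100100111
iteration 3: 01110011010100
iteration 4: 01001000001111

01001000001111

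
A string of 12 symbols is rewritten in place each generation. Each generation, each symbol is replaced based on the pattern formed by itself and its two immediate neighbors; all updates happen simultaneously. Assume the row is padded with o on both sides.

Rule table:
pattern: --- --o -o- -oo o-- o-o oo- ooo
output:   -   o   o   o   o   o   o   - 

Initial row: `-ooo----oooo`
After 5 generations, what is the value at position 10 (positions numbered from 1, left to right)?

generation 1: oo-oo--oo---
generation 2: -ooooooooo-o
generation 3: oo-------ooo
generation 4: -oo-----oo--
generation 5: oooo---ooooo
position 10 holds o

o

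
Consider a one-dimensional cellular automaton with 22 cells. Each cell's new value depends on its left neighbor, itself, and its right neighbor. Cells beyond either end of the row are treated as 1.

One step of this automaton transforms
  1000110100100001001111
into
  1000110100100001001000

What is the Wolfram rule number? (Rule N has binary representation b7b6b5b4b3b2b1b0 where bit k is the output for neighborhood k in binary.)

position 19: 111 → 0  (bit 7 = 0)
position 0: 110 → 1  (bit 6 = 1)
position 6: 101 → 0  (bit 5 = 0)
position 1: 100 → 0  (bit 4 = 0)
position 4: 011 → 1  (bit 3 = 1)
position 7: 010 → 1  (bit 2 = 1)
position 3: 001 → 0  (bit 1 = 0)
position 2: 000 → 0  (bit 0 = 0)
bits b7..b0 = 01001100 = 76

76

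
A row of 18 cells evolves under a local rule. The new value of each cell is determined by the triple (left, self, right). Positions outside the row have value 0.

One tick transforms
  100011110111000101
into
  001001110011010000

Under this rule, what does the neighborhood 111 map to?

At position 5 the neighborhood is 111; the next row has 1 there.

1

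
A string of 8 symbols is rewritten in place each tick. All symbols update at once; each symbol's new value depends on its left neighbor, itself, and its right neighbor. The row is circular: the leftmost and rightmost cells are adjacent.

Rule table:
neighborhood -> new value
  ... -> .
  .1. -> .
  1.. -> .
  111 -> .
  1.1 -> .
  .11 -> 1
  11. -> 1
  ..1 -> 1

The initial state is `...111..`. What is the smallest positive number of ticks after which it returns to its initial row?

tick 1: ..11.1..
tick 2: .111....
tick 3: 11.1....
tick 4: 11.....1
tick 5: .1....11
tick 6: .....111
tick 7: ....11.1
tick 8: ...111..

8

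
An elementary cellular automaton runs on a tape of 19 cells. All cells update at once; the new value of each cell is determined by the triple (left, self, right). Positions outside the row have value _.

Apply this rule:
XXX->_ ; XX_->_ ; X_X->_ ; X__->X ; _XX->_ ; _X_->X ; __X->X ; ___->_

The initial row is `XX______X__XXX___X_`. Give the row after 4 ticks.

__X____XXXX___X_XXX
_XXX__X____X_XX____
X___XXXX__XX___X___
XX_X____XX__X_XXX__

XX_X____XX__X_XXX__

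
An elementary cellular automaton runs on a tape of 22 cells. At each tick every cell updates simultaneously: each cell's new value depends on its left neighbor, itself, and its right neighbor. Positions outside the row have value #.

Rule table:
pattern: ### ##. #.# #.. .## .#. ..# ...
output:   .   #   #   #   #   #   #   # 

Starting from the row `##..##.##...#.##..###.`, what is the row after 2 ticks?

##................###.

.##################.##
##................###.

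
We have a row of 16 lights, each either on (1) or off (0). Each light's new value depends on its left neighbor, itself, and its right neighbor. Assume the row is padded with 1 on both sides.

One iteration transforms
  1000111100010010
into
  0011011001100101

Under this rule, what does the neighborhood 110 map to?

0

At position 0 the neighborhood is 110; the next row has 0 there.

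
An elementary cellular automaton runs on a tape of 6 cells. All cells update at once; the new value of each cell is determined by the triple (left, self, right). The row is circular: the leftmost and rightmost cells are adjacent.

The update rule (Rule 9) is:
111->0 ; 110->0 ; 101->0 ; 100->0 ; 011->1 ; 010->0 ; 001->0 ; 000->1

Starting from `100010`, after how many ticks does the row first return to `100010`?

tick 1: 001000
tick 2: 100011
tick 3: 001010
tick 4: 100000
tick 5: 001110
tick 6: 101000
tick 7: 000010
tick 8: 111000
tick 9: 100010

9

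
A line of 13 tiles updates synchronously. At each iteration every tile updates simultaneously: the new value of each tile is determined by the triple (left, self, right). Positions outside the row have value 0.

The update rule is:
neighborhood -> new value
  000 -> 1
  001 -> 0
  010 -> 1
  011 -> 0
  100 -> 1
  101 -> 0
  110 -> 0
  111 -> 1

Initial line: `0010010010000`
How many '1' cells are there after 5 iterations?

7

1011011011111
1000000001110
1111111100101
0111111010101
0011110010101
count of 1: 7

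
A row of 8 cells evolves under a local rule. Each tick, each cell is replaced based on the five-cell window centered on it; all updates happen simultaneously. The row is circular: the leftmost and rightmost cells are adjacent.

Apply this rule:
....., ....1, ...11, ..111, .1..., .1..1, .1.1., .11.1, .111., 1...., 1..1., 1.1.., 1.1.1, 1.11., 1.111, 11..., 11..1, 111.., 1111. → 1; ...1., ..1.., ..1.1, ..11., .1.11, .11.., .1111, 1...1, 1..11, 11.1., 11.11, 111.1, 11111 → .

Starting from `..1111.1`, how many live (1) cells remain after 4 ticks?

tick 1: 1.1.1..1
tick 2: 1.1111..
tick 3: ..1.1111
tick 4: 11..1.11
count of 1: 5

5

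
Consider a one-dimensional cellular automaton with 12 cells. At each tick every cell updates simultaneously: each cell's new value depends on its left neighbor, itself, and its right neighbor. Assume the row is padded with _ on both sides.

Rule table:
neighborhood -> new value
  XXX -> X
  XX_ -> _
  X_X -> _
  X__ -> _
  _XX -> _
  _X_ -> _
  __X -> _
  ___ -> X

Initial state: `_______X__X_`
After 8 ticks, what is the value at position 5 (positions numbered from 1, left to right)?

XXXXXX______
_XXXX__XXXXX
__XX____XXX_
X____XX__X__
__XX_______X
X____XXXXX__
__XX__XXX__X
X______X____
position 5 holds _

_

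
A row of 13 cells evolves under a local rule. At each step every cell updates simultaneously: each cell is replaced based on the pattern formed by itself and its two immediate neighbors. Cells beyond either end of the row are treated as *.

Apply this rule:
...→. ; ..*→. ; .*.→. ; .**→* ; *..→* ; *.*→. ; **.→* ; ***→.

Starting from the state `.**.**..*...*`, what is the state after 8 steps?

.**.***..*..*
.**.*.**..*.*
.**...***...*
.***..*.**..*
.*.**...***.*
...***..*.*.*
*..*.**.....*
**...***....*

**...***....*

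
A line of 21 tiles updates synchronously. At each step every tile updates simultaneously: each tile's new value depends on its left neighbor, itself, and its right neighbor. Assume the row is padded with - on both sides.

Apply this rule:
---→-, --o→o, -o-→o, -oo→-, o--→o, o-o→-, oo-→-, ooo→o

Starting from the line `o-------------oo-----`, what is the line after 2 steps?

oo-----------o--o----
--o---------oooooo---

--o---------oooooo---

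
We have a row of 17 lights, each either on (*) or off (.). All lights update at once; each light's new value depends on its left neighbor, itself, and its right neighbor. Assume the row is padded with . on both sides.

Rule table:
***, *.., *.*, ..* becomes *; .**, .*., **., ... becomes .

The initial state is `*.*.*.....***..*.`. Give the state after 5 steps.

.*.*.*.*.*.*.**.*

.*.*.*...*.*.**.*
*.*.*.*.*.*.*..*.
.*.*.*.*.*.*.**.*
*.*.*.*.*.*.*..*.  (repeats step 2; period 2)
step 5: .*.*.*.*.*.*.**.*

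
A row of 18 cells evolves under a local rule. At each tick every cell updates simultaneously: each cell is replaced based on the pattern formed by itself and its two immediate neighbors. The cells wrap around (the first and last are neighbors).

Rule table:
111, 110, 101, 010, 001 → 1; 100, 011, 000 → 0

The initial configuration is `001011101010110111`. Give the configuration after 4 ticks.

011011101111111011

011101111111011011
101110111111101101
110111011111110110
011011101111111011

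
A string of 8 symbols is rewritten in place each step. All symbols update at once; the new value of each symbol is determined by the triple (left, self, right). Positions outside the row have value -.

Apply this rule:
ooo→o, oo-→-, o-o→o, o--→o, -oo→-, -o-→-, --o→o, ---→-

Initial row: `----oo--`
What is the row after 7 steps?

---o--o-
--o-oo-o
-o-o--o-
o-o-oo-o
-o-o--o-  (repeats step 3; period 2)
step 7: -o-o--o-

-o-o--o-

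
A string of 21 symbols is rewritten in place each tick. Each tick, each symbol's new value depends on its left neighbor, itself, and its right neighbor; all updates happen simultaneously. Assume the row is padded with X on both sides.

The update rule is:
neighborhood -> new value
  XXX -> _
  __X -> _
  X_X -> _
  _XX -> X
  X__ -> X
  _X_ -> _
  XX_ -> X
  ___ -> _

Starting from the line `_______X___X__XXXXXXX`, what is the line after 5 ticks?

tick 1: X_______X___X_X______
tick 2: XX_______X_____X_____
tick 3: _XX_______X_____X____
tick 4: _XXX_______X_____X___
tick 5: _X_XX_______X_____X__

_X_XX_______X_____X__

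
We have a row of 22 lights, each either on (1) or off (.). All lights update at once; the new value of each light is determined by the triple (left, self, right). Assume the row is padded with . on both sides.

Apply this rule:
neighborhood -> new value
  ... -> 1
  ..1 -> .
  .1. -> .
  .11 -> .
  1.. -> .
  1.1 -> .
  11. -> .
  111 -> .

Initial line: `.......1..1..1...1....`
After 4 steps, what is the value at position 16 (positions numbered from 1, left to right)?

.

111111.........1...111
.......1111111...1....
111111.........1...111  (repeats step 1; period 2)
step 4: .......1111111...1....
position 16 holds .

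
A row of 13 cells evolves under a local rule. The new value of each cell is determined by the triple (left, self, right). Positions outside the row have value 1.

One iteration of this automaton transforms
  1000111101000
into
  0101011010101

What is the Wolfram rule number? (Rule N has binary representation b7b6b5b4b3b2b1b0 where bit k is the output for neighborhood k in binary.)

position 5: 111 → 1  (bit 7 = 1)
position 0: 110 → 0  (bit 6 = 0)
position 8: 101 → 1  (bit 5 = 1)
position 1: 100 → 1  (bit 4 = 1)
position 4: 011 → 0  (bit 3 = 0)
position 9: 010 → 0  (bit 2 = 0)
position 3: 001 → 1  (bit 1 = 1)
position 2: 000 → 0  (bit 0 = 0)
bits b7..b0 = 10110010 = 178

178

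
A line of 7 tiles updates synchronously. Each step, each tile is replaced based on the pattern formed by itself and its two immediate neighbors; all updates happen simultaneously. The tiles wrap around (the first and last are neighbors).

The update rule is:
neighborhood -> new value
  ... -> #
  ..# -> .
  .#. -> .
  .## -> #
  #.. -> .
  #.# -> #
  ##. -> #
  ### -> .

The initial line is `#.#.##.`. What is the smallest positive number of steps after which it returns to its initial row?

.#.####
#.##..#
####..#
...#..#
.#.....
...####
.#.#..#
#.#....
.#..##.
....##.
###.##.
#.#####
###....
#.#.##.

14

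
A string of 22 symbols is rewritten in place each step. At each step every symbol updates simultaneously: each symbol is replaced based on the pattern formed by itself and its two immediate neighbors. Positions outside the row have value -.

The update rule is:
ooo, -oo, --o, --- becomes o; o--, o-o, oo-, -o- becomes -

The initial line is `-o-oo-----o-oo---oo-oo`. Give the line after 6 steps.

ooooo--o--ooo--o--o--o

o--o--oooo--o--ooo--o-
--o--oooo--o--ooo--o--
oo--oooo--o--ooo--o--o
o--oooo--o--ooo--o--o-
--oooo--o--ooo--o--o--
ooooo--o--ooo--o--o--o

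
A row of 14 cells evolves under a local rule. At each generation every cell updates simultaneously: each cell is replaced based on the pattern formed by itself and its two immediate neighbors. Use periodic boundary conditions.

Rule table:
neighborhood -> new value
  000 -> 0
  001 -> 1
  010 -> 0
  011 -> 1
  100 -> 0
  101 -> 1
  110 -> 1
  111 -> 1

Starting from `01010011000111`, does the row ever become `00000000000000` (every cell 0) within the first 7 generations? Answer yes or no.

no

generation 1: 10100111001111
generation 2: 11001111011111
generation 3: 11011111111111
generation 4: 11111111111111
generation 5: 11111111111111  (fixed point — unchanged through generation 7)
generation 7 is 11111111111111, still not uniform 0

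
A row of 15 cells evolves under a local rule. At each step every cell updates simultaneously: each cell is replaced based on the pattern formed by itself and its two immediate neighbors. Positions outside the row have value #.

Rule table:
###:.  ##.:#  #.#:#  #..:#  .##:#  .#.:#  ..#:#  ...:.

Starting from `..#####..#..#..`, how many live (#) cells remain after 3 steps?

###...#########
..##.##........
########......#
count of #: 9

9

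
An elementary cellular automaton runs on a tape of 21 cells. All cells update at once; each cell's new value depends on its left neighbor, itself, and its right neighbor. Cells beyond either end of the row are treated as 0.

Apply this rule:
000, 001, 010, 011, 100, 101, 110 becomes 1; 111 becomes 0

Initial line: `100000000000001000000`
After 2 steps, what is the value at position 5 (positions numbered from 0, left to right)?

111111111111111111111
100000000000000000001
position 5 holds 0

0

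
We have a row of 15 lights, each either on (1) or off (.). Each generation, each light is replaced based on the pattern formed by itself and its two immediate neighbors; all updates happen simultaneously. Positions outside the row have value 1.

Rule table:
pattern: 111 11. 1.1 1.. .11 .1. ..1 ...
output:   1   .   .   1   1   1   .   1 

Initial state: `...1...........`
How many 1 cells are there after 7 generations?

9

generation 1: 11.11111111111.
generation 2: 1..1111111111..
generation 3: .1.111111111.1.
generation 4: .1.11111111..1.
generation 5: .1.1111111.1.1.
generation 6: .1.111111..1.1.
generation 7: .1.11111.1.1.1.
count of 1: 9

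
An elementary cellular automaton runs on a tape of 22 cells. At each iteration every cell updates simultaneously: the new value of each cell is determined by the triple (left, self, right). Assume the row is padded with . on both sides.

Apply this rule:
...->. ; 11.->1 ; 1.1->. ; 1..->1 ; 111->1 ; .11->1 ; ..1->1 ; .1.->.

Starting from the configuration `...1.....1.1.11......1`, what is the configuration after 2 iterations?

..1.1...1....111....1.
.1...1.1.1..11111..1.1

.1...1.1.1..11111..1.1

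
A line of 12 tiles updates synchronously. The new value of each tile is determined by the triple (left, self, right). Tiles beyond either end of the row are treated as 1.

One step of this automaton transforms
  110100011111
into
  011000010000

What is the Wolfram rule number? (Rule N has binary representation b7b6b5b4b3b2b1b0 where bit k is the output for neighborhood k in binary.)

104

position 0: 111 → 0  (bit 7 = 0)
position 1: 110 → 1  (bit 6 = 1)
position 2: 101 → 1  (bit 5 = 1)
position 4: 100 → 0  (bit 4 = 0)
position 7: 011 → 1  (bit 3 = 1)
position 3: 010 → 0  (bit 2 = 0)
position 6: 001 → 0  (bit 1 = 0)
position 5: 000 → 0  (bit 0 = 0)
bits b7..b0 = 01101000 = 104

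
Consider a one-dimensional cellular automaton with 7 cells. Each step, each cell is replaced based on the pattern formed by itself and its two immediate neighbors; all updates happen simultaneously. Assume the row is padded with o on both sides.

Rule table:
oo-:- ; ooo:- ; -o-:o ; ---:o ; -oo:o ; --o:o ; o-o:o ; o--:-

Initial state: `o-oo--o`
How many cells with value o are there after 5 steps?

-oo--oo
oo--oo-
---oo-o
-ooo-oo
oo--oo-
count of o: 4

4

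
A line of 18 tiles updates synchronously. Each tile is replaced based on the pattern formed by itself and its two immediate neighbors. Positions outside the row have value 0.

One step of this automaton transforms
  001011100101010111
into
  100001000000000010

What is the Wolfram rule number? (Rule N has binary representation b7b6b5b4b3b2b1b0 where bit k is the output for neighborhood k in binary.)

129

position 5: 111 → 1  (bit 7 = 1)
position 6: 110 → 0  (bit 6 = 0)
position 3: 101 → 0  (bit 5 = 0)
position 7: 100 → 0  (bit 4 = 0)
position 4: 011 → 0  (bit 3 = 0)
position 2: 010 → 0  (bit 2 = 0)
position 1: 001 → 0  (bit 1 = 0)
position 0: 000 → 1  (bit 0 = 1)
bits b7..b0 = 10000001 = 129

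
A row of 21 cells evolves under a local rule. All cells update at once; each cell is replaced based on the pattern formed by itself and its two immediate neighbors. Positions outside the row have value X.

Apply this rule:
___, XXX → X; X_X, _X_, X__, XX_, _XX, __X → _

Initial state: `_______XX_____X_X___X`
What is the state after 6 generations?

generation 1: _XXXXX____XXX_____X__
generation 2: __XXX__XX__X__XXX____
generation 3: ___X___________X__XX_
generation 4: _X___XXXXXXXXX_______
generation 5: ___X__XXXXXXX__XXXXX_
generation 6: _X_____XXXXX____XXX__

_X_____XXXXX____XXX__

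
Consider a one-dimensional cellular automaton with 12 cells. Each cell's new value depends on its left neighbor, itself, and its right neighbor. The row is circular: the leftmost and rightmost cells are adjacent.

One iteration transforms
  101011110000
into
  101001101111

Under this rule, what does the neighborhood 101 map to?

At position 1 the neighborhood is 101; the next row has 0 there.

0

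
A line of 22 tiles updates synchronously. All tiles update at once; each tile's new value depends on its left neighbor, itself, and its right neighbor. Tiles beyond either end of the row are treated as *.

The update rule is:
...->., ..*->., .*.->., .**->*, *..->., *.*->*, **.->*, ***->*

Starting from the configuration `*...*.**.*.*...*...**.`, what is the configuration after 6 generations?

*....****.*........***
*....*****.........***
*....*****.........***  (fixed point — unchanged through generation 6)

*....*****.........***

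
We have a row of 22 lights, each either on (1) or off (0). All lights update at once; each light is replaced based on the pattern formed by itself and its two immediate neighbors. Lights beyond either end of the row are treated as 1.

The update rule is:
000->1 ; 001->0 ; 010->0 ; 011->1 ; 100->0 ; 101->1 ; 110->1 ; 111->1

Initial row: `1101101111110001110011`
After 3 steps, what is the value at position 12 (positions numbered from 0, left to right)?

1

1111111111110101110011
1111111111111011110011
1111111111111111110011
position 12 holds 1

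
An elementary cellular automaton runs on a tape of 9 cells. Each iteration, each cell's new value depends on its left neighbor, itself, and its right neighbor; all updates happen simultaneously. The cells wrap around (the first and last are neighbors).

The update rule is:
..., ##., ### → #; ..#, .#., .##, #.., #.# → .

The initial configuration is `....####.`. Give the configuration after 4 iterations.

iteration 1: ###..###.
iteration 2: .##...##.
iteration 3: ..#.#..#.
iteration 4: #........

#........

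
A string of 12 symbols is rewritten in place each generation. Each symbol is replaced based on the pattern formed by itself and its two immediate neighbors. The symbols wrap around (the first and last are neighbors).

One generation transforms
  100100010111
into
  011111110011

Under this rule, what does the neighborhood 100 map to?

At position 1 the neighborhood is 100; the next row has 1 there.

1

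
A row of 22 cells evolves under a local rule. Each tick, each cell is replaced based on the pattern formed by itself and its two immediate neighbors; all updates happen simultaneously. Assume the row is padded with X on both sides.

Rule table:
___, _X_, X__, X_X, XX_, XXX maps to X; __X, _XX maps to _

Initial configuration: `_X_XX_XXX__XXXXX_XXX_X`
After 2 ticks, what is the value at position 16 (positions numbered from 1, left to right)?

X

XXX_XX_XXX__XXXXX_XXX_
XXXX_XX_XXX__XXXXX_XXX
position 16 holds X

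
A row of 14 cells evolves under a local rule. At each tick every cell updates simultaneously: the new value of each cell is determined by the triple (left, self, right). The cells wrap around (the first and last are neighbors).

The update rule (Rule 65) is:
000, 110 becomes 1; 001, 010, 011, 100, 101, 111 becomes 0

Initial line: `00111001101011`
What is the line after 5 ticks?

00001000100001
01100010001100
00101000100101
00000010000000
11111000111111

11111000111111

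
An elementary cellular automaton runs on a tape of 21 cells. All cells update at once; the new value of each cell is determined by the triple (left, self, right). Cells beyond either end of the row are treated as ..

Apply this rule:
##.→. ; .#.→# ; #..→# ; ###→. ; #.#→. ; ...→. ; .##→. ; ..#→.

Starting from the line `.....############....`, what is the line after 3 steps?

...................#.

step 1: .................#...
step 2: .................##..
step 3: ...................#.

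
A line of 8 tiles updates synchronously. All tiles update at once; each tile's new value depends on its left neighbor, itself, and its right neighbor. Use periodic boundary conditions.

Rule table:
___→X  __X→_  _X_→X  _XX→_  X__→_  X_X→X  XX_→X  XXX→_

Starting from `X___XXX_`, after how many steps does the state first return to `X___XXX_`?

4

X_X___XX
XXX_X___
__XXX_X_
X___XXX_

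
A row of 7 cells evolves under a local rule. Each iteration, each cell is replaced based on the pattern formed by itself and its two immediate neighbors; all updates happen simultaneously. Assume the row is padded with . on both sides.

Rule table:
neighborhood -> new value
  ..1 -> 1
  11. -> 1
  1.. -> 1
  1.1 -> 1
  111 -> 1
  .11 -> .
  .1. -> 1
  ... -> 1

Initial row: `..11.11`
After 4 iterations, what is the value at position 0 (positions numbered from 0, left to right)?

11.11.1
.11.111
1.11.11
11.11.1
position 0 holds 1

1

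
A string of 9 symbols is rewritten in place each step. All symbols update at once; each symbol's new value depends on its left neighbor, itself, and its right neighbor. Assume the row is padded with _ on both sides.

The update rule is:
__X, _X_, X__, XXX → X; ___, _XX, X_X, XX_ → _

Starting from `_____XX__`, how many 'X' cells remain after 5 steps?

4

____X__X_
___XXXXXX
__X_XXXX_
_XX__XX_X
X__XX___X
count of X: 4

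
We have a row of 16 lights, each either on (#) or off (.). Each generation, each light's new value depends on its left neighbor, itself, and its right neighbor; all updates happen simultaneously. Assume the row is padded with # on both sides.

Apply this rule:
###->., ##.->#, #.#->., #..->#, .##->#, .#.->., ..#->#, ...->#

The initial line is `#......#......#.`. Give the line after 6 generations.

.....#####...###

generation 1: #######.######..
generation 2: ......#.#....###
generation 3: ######...#####..
generation 4: .....#####...###
generation 5: ######...#####..  (repeats generation 3; period 2)
generation 6: .....#####...###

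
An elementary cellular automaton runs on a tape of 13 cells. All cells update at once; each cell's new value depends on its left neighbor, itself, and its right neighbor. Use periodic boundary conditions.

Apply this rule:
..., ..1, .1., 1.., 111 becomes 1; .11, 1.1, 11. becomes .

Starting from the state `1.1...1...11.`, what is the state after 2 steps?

1..111111.111

1.11111111...
1..111111.111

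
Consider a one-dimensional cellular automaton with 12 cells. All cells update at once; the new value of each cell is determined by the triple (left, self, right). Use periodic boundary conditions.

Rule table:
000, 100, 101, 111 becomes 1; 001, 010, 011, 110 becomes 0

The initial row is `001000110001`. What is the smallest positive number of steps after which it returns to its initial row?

100110001100
010001100010
001100011001
100011000100
011000110010
000110001001
110001100100
001100010010
100011001001
011000100100
000110010011
110001001000
001100100110
100010010001
011001001100
000100100011
110010011000
001001000110
100100110001
010010001100
001001100011
100100011000
010011000110
001000110001

24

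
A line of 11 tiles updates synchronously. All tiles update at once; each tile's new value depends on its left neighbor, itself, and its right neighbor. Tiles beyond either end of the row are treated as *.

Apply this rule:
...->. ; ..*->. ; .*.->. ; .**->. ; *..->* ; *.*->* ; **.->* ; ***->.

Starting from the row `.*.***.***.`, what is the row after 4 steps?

step 1: *.*..**..**
step 2: **.*..**...
step 3: .**.*..**..
step 4: *.**.*..**.

*.**.*..**.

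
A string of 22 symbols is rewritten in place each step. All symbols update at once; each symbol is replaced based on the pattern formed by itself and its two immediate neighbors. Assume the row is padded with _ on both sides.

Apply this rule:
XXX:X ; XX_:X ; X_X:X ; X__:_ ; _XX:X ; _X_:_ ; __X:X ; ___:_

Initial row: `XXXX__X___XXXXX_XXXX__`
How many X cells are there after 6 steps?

XXXX_X___XXXXXXXXXXX__
XXXXX___XXXXXXXXXXXX__
XXXXX__XXXXXXXXXXXXX__
XXXXX_XXXXXXXXXXXXXX__
XXXXXXXXXXXXXXXXXXXX__
XXXXXXXXXXXXXXXXXXXX__
count of X: 20

20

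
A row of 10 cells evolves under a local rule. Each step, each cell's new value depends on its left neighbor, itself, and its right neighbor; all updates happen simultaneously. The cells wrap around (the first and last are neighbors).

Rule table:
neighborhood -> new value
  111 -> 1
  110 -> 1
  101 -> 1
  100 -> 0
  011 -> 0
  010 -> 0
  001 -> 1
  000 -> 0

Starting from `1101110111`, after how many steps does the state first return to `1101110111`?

10

1110111011
1111011101
1111101110
0111110111
1011111011
1101111101
1110111110
0111011111
1011101111
1101110111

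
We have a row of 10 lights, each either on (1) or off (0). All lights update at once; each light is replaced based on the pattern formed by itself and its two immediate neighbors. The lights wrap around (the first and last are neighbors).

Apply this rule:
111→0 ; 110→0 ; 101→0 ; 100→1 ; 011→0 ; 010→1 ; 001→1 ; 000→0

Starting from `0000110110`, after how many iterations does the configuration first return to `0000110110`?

4

0001000001
1011100011
0000010100
0000110110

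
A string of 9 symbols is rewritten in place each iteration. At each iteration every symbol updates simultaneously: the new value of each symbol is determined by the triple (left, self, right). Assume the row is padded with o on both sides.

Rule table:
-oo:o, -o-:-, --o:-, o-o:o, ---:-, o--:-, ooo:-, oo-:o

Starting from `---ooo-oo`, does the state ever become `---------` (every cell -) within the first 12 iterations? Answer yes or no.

---o-ooo-
----oo-oo
----oooo-
----o--oo
-------o-
--------o
--------o  (fixed point — unchanged through iteration 12)
iteration 12 is --------o, still not uniform -

no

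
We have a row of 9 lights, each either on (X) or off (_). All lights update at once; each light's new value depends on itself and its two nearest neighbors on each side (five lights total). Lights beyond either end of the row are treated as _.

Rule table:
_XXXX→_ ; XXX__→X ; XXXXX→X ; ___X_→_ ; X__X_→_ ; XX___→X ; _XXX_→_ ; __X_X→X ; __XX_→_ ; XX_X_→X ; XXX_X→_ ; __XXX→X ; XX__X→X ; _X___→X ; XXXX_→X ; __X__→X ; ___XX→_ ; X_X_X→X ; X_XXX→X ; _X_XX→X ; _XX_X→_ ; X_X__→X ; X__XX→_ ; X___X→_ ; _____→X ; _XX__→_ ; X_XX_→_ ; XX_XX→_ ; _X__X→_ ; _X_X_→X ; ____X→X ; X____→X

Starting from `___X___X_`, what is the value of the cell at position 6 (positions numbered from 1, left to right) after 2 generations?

XX_XX__XX
_____X___
position 6 holds X

X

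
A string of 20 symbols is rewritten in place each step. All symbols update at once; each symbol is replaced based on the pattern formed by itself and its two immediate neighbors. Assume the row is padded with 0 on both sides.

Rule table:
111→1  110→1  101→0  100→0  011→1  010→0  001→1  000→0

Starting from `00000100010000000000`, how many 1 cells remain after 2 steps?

2

00001000100000000000
00010001000000000000
count of 1: 2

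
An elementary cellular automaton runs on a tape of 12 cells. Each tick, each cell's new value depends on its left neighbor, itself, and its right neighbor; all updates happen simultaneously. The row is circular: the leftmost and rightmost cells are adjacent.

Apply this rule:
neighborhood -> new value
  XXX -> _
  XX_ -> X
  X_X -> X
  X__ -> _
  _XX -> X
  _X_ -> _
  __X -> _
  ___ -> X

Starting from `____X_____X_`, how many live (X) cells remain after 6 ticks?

6

tick 1: XXX___XXX___
tick 2: X_X_X_X_X_X_
tick 3: _X_X_X_X_X_X
tick 4: X_X_X_X_X_X_  (repeats tick 2; period 2)
tick 6: X_X_X_X_X_X_
count of X: 6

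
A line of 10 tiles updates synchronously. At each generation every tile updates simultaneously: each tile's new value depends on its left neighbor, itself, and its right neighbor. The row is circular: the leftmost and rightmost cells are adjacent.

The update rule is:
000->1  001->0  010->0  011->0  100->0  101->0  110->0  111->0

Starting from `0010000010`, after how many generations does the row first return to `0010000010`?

1000111000
0010000010

2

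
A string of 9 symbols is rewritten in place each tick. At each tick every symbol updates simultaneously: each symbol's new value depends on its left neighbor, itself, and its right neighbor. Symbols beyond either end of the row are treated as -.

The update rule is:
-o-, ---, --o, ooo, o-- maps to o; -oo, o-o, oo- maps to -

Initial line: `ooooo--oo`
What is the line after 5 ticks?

ooo-o----

tick 1: -ooo-oo--
tick 2: o-o----oo
tick 3: o-ooooo--
tick 4: o--ooo-oo
tick 5: ooo-o----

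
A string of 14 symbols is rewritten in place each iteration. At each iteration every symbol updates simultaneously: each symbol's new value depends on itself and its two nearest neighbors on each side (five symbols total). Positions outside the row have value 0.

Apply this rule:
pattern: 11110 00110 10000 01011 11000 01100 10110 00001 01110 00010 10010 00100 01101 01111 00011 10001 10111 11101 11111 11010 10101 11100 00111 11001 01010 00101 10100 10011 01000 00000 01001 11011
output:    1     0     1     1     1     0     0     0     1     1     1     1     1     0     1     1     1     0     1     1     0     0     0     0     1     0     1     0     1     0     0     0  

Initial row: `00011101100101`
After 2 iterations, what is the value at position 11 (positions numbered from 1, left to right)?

iteration 1: 00101000001011
iteration 2: 01011110010100
position 11 holds 0

0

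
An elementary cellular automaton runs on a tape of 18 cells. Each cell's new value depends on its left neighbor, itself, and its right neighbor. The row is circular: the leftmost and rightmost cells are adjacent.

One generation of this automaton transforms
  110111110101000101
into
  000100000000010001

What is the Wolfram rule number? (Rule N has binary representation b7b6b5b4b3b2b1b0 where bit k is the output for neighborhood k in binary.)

9

position 0: 111 → 0  (bit 7 = 0)
position 1: 110 → 0  (bit 6 = 0)
position 2: 101 → 0  (bit 5 = 0)
position 12: 100 → 0  (bit 4 = 0)
position 3: 011 → 1  (bit 3 = 1)
position 9: 010 → 0  (bit 2 = 0)
position 14: 001 → 0  (bit 1 = 0)
position 13: 000 → 1  (bit 0 = 1)
bits b7..b0 = 00001001 = 9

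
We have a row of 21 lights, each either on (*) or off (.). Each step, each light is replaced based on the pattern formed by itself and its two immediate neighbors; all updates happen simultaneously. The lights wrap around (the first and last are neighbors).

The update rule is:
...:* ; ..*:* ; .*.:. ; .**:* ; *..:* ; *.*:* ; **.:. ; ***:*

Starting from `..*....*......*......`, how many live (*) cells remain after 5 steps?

**.****.******.******
*.****.******.*******
.****.******.********
****.******.********.
***.******.********.*
count of *: 18

18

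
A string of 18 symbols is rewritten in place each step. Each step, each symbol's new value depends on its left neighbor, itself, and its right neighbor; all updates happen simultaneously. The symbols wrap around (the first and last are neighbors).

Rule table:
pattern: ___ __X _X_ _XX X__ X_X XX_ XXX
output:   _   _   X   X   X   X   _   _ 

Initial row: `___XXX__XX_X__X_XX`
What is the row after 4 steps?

X_X_XX_X___XXXXXXX

X__X__X_X_XXX_XXX_
XX_XX_XXXXX__XX__X
__XX_XX____X_X_X_X
X_X_XX_X___XXXXXXX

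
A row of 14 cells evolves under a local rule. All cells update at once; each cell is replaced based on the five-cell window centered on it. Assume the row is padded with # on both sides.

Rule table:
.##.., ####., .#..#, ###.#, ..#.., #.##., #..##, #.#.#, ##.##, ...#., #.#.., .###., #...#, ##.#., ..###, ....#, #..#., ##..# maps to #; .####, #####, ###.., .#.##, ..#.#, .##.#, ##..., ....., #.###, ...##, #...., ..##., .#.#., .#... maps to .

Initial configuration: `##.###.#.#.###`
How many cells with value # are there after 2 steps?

8

###.####.#....
.###..####..#.
count of #: 8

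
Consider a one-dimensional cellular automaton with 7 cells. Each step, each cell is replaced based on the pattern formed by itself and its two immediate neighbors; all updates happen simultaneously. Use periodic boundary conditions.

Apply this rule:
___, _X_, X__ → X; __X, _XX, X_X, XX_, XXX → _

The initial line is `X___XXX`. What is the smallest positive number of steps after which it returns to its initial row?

14

_XX____
___XXXX
XX_____
__XXXX_
X_____X
_XXXX__
_____XX
XXXX___
____XX_
XXX___X
___XX__
XX___XX
__XX___
X___XXX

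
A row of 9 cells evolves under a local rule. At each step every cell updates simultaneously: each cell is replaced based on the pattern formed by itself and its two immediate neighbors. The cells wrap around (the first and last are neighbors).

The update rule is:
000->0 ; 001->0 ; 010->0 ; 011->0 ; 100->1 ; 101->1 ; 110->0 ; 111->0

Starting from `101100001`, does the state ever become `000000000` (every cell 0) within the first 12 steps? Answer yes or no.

010010000
001001000
000100100
000010010
000001001
100000100
010000010
001000001
100100000
010010000  (repeats step 1; period 9)
step 12: 000100100
step 12 is 000100100, still not uniform 0

no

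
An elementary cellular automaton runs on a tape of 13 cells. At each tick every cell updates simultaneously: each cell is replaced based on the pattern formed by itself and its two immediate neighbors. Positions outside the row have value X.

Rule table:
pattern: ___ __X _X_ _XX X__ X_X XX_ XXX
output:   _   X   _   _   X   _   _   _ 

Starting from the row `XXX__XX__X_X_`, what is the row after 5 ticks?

___XX__X____X

___XX__XX____
X_X__XX__X__X
___XX__XX_XX_
X_X__XX______
___XX__X____X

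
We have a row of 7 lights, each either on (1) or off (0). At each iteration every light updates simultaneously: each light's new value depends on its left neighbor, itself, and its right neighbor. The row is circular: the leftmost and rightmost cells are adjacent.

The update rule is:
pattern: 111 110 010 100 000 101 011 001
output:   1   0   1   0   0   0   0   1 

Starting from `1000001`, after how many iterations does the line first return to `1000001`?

14

iteration 1: 0000010
iteration 2: 0000110
iteration 3: 0001000
iteration 4: 0011000
iteration 5: 0100000
iteration 6: 1100000
iteration 7: 0000001
iteration 8: 0000011
iteration 9: 0000100
iteration 10: 0001100
iteration 11: 0010000
iteration 12: 0110000
iteration 13: 1000000
iteration 14: 1000001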